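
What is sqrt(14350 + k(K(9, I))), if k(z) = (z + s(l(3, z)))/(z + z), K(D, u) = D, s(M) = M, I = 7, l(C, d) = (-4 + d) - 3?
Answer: sqrt(516622)/6 ≈ 119.79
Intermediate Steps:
l(C, d) = -7 + d
k(z) = (-7 + 2*z)/(2*z) (k(z) = (z + (-7 + z))/(z + z) = (-7 + 2*z)/((2*z)) = (-7 + 2*z)*(1/(2*z)) = (-7 + 2*z)/(2*z))
sqrt(14350 + k(K(9, I))) = sqrt(14350 + (-7/2 + 9)/9) = sqrt(14350 + (1/9)*(11/2)) = sqrt(14350 + 11/18) = sqrt(258311/18) = sqrt(516622)/6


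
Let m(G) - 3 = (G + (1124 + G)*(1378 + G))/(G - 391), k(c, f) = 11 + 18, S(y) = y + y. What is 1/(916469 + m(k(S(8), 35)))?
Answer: 181/165070282 ≈ 1.0965e-6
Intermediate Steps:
S(y) = 2*y
k(c, f) = 29
m(G) = 3 + (G + (1124 + G)*(1378 + G))/(-391 + G) (m(G) = 3 + (G + (1124 + G)*(1378 + G))/(G - 391) = 3 + (G + (1124 + G)*(1378 + G))/(-391 + G))
1/(916469 + m(k(S(8), 35))) = 1/(916469 + (1547699 + 29**2 + 2506*29)/(-391 + 29)) = 1/(916469 + (1547699 + 841 + 72674)/(-362)) = 1/(916469 - 1/362*1621214) = 1/(916469 - 810607/181) = 1/(165070282/181) = 181/165070282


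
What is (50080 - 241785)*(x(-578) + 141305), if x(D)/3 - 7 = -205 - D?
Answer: -27307418725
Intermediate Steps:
x(D) = -594 - 3*D (x(D) = 21 + 3*(-205 - D) = 21 + (-615 - 3*D) = -594 - 3*D)
(50080 - 241785)*(x(-578) + 141305) = (50080 - 241785)*((-594 - 3*(-578)) + 141305) = -191705*((-594 + 1734) + 141305) = -191705*(1140 + 141305) = -191705*142445 = -27307418725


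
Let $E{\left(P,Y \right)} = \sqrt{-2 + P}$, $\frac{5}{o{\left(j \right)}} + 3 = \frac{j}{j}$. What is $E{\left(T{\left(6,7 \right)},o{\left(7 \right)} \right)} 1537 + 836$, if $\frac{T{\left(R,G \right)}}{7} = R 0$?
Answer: $836 + 1537 i \sqrt{2} \approx 836.0 + 2173.6 i$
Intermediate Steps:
$o{\left(j \right)} = - \frac{5}{2}$ ($o{\left(j \right)} = \frac{5}{-3 + \frac{j}{j}} = \frac{5}{-3 + 1} = \frac{5}{-2} = 5 \left(- \frac{1}{2}\right) = - \frac{5}{2}$)
$T{\left(R,G \right)} = 0$ ($T{\left(R,G \right)} = 7 R 0 = 7 \cdot 0 = 0$)
$E{\left(T{\left(6,7 \right)},o{\left(7 \right)} \right)} 1537 + 836 = \sqrt{-2 + 0} \cdot 1537 + 836 = \sqrt{-2} \cdot 1537 + 836 = i \sqrt{2} \cdot 1537 + 836 = 1537 i \sqrt{2} + 836 = 836 + 1537 i \sqrt{2}$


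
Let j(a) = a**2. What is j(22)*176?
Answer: 85184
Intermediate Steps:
j(22)*176 = 22**2*176 = 484*176 = 85184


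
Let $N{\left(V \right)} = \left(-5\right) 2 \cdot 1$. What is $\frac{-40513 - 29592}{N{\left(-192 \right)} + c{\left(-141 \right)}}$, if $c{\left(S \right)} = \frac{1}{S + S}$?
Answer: $\frac{2824230}{403} \approx 7008.0$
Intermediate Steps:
$c{\left(S \right)} = \frac{1}{2 S}$
$N{\left(V \right)} = -10$ ($N{\left(V \right)} = \left(-10\right) 1 = -10$)
$\frac{-40513 - 29592}{N{\left(-192 \right)} + c{\left(-141 \right)}} = \frac{-40513 - 29592}{-10 + \frac{1}{2 \left(-141\right)}} = - \frac{70105}{-10 + \frac{1}{2} \left(- \frac{1}{141}\right)} = - \frac{70105}{-10 - \frac{1}{282}} = - \frac{70105}{- \frac{2821}{282}} = \left(-70105\right) \left(- \frac{282}{2821}\right) = \frac{2824230}{403}$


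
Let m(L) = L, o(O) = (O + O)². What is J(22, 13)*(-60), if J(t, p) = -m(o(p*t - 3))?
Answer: 19221360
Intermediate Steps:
o(O) = 4*O² (o(O) = (2*O)² = 4*O²)
J(t, p) = -4*(-3 + p*t)² (J(t, p) = -4*(p*t - 3)² = -4*(-3 + p*t)²)
J(22, 13)*(-60) = -4*(-3 + 13*22)²*(-60) = -4*(-3 + 286)²*(-60) = -4*283²*(-60) = -4*80089*(-60) = -320356*(-60) = 19221360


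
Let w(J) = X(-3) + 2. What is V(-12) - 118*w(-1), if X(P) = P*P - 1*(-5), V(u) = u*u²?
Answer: -3616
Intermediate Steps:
V(u) = u³
X(P) = 5 + P² (X(P) = P² + 5 = 5 + P²)
w(J) = 16 (w(J) = (5 + (-3)²) + 2 = (5 + 9) + 2 = 14 + 2 = 16)
V(-12) - 118*w(-1) = (-12)³ - 118*16 = -1728 - 1888 = -3616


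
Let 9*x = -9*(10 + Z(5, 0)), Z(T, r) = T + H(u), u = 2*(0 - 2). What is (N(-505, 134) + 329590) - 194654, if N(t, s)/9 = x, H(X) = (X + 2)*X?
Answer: 134729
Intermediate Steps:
u = -4 (u = 2*(-2) = -4)
H(X) = X*(2 + X) (H(X) = (2 + X)*X = X*(2 + X))
Z(T, r) = 8 + T (Z(T, r) = T - 4*(2 - 4) = T - 4*(-2) = T + 8 = 8 + T)
x = -23 (x = (-9*(10 + (8 + 5)))/9 = (-9*(10 + 13))/9 = (-9*23)/9 = (1/9)*(-207) = -23)
N(t, s) = -207 (N(t, s) = 9*(-23) = -207)
(N(-505, 134) + 329590) - 194654 = (-207 + 329590) - 194654 = 329383 - 194654 = 134729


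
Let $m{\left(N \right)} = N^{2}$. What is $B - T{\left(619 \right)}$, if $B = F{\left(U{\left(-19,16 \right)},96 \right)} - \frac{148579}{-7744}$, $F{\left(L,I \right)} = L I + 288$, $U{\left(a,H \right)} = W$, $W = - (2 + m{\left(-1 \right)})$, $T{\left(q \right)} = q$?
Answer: $- \frac{4644957}{7744} \approx -599.81$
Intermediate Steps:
$W = -3$ ($W = - (2 + \left(-1\right)^{2}) = - (2 + 1) = \left(-1\right) 3 = -3$)
$U{\left(a,H \right)} = -3$
$F{\left(L,I \right)} = 288 + I L$ ($F{\left(L,I \right)} = I L + 288 = 288 + I L$)
$B = \frac{148579}{7744}$ ($B = \left(288 + 96 \left(-3\right)\right) - \frac{148579}{-7744} = \left(288 - 288\right) - 148579 \left(- \frac{1}{7744}\right) = 0 - - \frac{148579}{7744} = 0 + \frac{148579}{7744} = \frac{148579}{7744} \approx 19.186$)
$B - T{\left(619 \right)} = \frac{148579}{7744} - 619 = - \frac{4644957}{7744}$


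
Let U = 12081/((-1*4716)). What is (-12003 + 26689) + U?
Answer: 23082365/1572 ≈ 14683.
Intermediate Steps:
U = -4027/1572 (U = 12081/(-4716) = 12081*(-1/4716) = -4027/1572 ≈ -2.5617)
(-12003 + 26689) + U = (-12003 + 26689) - 4027/1572 = 14686 - 4027/1572 = 23082365/1572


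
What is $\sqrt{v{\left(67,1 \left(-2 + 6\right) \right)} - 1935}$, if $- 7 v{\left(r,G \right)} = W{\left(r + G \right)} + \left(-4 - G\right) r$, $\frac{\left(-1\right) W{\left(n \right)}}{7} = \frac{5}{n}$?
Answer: $\frac{2 i \sqrt{114757797}}{497} \approx 43.109 i$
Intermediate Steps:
$W{\left(n \right)} = - \frac{35}{n}$ ($W{\left(n \right)} = - 7 \frac{5}{n} = - \frac{35}{n}$)
$v{\left(r,G \right)} = \frac{5}{G + r} - \frac{r \left(-4 - G\right)}{7}$ ($v{\left(r,G \right)} = - \frac{- \frac{35}{r + G} + \left(-4 - G\right) r}{7} = - \frac{- \frac{35}{G + r} + r \left(-4 - G\right)}{7} = \frac{5}{G + r} - \frac{r \left(-4 - G\right)}{7}$)
$\sqrt{v{\left(67,1 \left(-2 + 6\right) \right)} - 1935} = \sqrt{\frac{5 + \frac{1}{7} \cdot 67 \left(4 + 1 \left(-2 + 6\right)\right) \left(1 \left(-2 + 6\right) + 67\right)}{1 \left(-2 + 6\right) + 67} - 1935} = \sqrt{\frac{5 + \frac{1}{7} \cdot 67 \left(4 + 1 \cdot 4\right) \left(1 \cdot 4 + 67\right)}{1 \cdot 4 + 67} - 1935} = \sqrt{\frac{5 + \frac{1}{7} \cdot 67 \left(4 + 4\right) \left(4 + 67\right)}{4 + 67} - 1935} = \sqrt{\frac{5 + \frac{1}{7} \cdot 67 \cdot 8 \cdot 71}{71} - 1935} = \sqrt{\frac{5 + \frac{38056}{7}}{71} - 1935} = \sqrt{\frac{1}{71} \cdot \frac{38091}{7} - 1935} = \sqrt{\frac{38091}{497} - 1935} = \sqrt{- \frac{923604}{497}} = \frac{2 i \sqrt{114757797}}{497}$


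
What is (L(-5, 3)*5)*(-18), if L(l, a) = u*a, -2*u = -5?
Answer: -675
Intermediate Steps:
u = 5/2 (u = -½*(-5) = 5/2 ≈ 2.5000)
L(l, a) = 5*a/2
(L(-5, 3)*5)*(-18) = (((5/2)*3)*5)*(-18) = ((15/2)*5)*(-18) = (75/2)*(-18) = -675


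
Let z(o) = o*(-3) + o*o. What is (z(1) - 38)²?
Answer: 1600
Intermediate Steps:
z(o) = o² - 3*o (z(o) = -3*o + o² = o² - 3*o)
(z(1) - 38)² = (1*(-3 + 1) - 38)² = (1*(-2) - 38)² = (-2 - 38)² = (-40)² = 1600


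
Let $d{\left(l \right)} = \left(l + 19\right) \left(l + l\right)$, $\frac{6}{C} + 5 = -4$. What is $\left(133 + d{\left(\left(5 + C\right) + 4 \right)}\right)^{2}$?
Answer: $\frac{28058209}{81} \approx 3.464 \cdot 10^{5}$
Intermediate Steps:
$C = - \frac{2}{3}$ ($C = \frac{6}{-5 - 4} = \frac{6}{-9} = 6 \left(- \frac{1}{9}\right) = - \frac{2}{3} \approx -0.66667$)
$d{\left(l \right)} = 2 l \left(19 + l\right)$ ($d{\left(l \right)} = \left(19 + l\right) 2 l = 2 l \left(19 + l\right)$)
$\left(133 + d{\left(\left(5 + C\right) + 4 \right)}\right)^{2} = \left(133 + 2 \left(\left(5 - \frac{2}{3}\right) + 4\right) \left(19 + \left(\left(5 - \frac{2}{3}\right) + 4\right)\right)\right)^{2} = \left(133 + 2 \left(\frac{13}{3} + 4\right) \left(19 + \left(\frac{13}{3} + 4\right)\right)\right)^{2} = \left(133 + 2 \cdot \frac{25}{3} \left(19 + \frac{25}{3}\right)\right)^{2} = \left(133 + 2 \cdot \frac{25}{3} \cdot \frac{82}{3}\right)^{2} = \left(133 + \frac{4100}{9}\right)^{2} = \left(\frac{5297}{9}\right)^{2} = \frac{28058209}{81}$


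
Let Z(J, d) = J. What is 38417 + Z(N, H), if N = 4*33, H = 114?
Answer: 38549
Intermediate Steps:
N = 132
38417 + Z(N, H) = 38417 + 132 = 38549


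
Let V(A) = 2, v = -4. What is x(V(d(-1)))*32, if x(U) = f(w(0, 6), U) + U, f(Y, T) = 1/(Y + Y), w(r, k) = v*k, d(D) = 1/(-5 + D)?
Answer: 190/3 ≈ 63.333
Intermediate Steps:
w(r, k) = -4*k
f(Y, T) = 1/(2*Y)
x(U) = -1/48 + U (x(U) = 1/(2*((-4*6))) + U = (½)/(-24) + U = (½)*(-1/24) + U = -1/48 + U)
x(V(d(-1)))*32 = (-1/48 + 2)*32 = (95/48)*32 = 190/3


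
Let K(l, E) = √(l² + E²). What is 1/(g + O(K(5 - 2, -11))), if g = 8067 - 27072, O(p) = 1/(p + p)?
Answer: -9882600/187818812999 - 2*√130/187818812999 ≈ -5.2618e-5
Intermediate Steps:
K(l, E) = √(E² + l²)
O(p) = 1/(2*p)
g = -19005
1/(g + O(K(5 - 2, -11))) = 1/(-19005 + 1/(2*(√((-11)² + (5 - 2)²)))) = 1/(-19005 + 1/(2*(√(121 + 3²)))) = 1/(-19005 + 1/(2*(√(121 + 9)))) = 1/(-19005 + 1/(2*(√130))) = 1/(-19005 + (√130/130)/2) = 1/(-19005 + √130/260)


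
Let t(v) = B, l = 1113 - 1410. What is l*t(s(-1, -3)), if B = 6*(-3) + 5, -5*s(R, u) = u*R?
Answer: 3861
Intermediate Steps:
s(R, u) = -R*u/5 (s(R, u) = -u*R/5 = -R*u/5)
l = -297
B = -13 (B = -18 + 5 = -13)
t(v) = -13
l*t(s(-1, -3)) = -297*(-13) = 3861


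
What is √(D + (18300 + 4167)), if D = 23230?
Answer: √45697 ≈ 213.77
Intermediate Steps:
√(D + (18300 + 4167)) = √(23230 + (18300 + 4167)) = √(23230 + 22467) = √45697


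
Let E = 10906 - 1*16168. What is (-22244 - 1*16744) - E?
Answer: -33726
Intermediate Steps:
E = -5262 (E = 10906 - 16168 = -5262)
(-22244 - 1*16744) - E = (-22244 - 1*16744) - 1*(-5262) = (-22244 - 16744) + 5262 = -38988 + 5262 = -33726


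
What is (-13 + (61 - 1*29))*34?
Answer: 646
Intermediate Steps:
(-13 + (61 - 1*29))*34 = (-13 + (61 - 29))*34 = (-13 + 32)*34 = 19*34 = 646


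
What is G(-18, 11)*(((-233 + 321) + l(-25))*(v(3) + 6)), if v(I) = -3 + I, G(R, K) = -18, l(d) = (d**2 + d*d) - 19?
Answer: -142452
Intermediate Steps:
l(d) = -19 + 2*d**2 (l(d) = (d**2 + d**2) - 19 = 2*d**2 - 19 = -19 + 2*d**2)
G(-18, 11)*(((-233 + 321) + l(-25))*(v(3) + 6)) = -18*((-233 + 321) + (-19 + 2*(-25)**2))*((-3 + 3) + 6) = -18*(88 + (-19 + 2*625))*(0 + 6) = -18*(88 + (-19 + 1250))*6 = -18*(88 + 1231)*6 = -23742*6 = -18*7914 = -142452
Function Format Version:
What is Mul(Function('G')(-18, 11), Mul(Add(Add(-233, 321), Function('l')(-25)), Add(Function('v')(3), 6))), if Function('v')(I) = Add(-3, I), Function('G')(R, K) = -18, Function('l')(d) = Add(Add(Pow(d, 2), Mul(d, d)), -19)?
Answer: -142452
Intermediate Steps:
Function('l')(d) = Add(-19, Mul(2, Pow(d, 2))) (Function('l')(d) = Add(Add(Pow(d, 2), Pow(d, 2)), -19) = Add(Mul(2, Pow(d, 2)), -19) = Add(-19, Mul(2, Pow(d, 2))))
Mul(Function('G')(-18, 11), Mul(Add(Add(-233, 321), Function('l')(-25)), Add(Function('v')(3), 6))) = Mul(-18, Mul(Add(Add(-233, 321), Add(-19, Mul(2, Pow(-25, 2)))), Add(Add(-3, 3), 6))) = Mul(-18, Mul(Add(88, Add(-19, Mul(2, 625))), Add(0, 6))) = Mul(-18, Mul(Add(88, Add(-19, 1250)), 6)) = Mul(-18, Mul(Add(88, 1231), 6)) = Mul(-18, Mul(1319, 6)) = Mul(-18, 7914) = -142452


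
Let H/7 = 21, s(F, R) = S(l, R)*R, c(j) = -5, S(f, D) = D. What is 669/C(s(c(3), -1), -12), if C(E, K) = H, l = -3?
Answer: 223/49 ≈ 4.5510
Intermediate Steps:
s(F, R) = R² (s(F, R) = R*R = R²)
H = 147 (H = 7*21 = 147)
C(E, K) = 147
669/C(s(c(3), -1), -12) = 669/147 = 669*(1/147) = 223/49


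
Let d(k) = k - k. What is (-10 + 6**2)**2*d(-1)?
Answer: 0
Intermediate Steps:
d(k) = 0
(-10 + 6**2)**2*d(-1) = (-10 + 6**2)**2*0 = (-10 + 36)**2*0 = 26**2*0 = 676*0 = 0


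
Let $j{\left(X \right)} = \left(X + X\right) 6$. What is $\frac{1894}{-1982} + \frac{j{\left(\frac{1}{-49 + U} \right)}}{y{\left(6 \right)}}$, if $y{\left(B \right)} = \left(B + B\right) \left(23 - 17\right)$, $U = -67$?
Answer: $- \frac{660103}{689736} \approx -0.95704$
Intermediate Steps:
$y{\left(B \right)} = 12 B$ ($y{\left(B \right)} = 2 B 6 = 12 B$)
$j{\left(X \right)} = 12 X$ ($j{\left(X \right)} = 2 X 6 = 12 X$)
$\frac{1894}{-1982} + \frac{j{\left(\frac{1}{-49 + U} \right)}}{y{\left(6 \right)}} = \frac{1894}{-1982} + \frac{12 \frac{1}{-49 - 67}}{12 \cdot 6} = 1894 \left(- \frac{1}{1982}\right) + \frac{12 \frac{1}{-116}}{72} = - \frac{947}{991} + 12 \left(- \frac{1}{116}\right) \frac{1}{72} = - \frac{947}{991} - \frac{1}{696} = - \frac{660103}{689736}$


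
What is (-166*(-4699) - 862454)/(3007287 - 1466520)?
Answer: -82420/1540767 ≈ -0.053493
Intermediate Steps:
(-166*(-4699) - 862454)/(3007287 - 1466520) = (780034 - 862454)/1540767 = -82420*1/1540767 = -82420/1540767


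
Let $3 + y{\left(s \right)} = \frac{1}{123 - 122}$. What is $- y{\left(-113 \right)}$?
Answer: $2$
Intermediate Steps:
$y{\left(s \right)} = -2$ ($y{\left(s \right)} = -3 + \frac{1}{123 - 122} = -3 + 1^{-1} = -3 + 1 = -2$)
$- y{\left(-113 \right)} = \left(-1\right) \left(-2\right) = 2$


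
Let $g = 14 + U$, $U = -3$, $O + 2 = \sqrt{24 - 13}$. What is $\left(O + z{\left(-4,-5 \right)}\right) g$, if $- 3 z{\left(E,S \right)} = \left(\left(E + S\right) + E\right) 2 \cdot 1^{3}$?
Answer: $\frac{220}{3} + 11 \sqrt{11} \approx 109.82$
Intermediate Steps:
$O = -2 + \sqrt{11}$ ($O = -2 + \sqrt{24 - 13} = -2 + \sqrt{11} \approx 1.3166$)
$g = 11$ ($g = 14 - 3 = 11$)
$z{\left(E,S \right)} = - \frac{4 E}{3} - \frac{2 S}{3}$ ($z{\left(E,S \right)} = - \frac{\left(\left(E + S\right) + E\right) 2 \cdot 1^{3}}{3} = - \frac{\left(S + 2 E\right) 2 \cdot 1}{3} = - \frac{\left(2 S + 4 E\right) 1}{3} = - \frac{2 S + 4 E}{3} = - \frac{4 E}{3} - \frac{2 S}{3}$)
$\left(O + z{\left(-4,-5 \right)}\right) g = \left(\left(-2 + \sqrt{11}\right) - - \frac{26}{3}\right) 11 = \left(\left(-2 + \sqrt{11}\right) + \left(\frac{16}{3} + \frac{10}{3}\right)\right) 11 = \left(\left(-2 + \sqrt{11}\right) + \frac{26}{3}\right) 11 = \left(\frac{20}{3} + \sqrt{11}\right) 11 = \frac{220}{3} + 11 \sqrt{11}$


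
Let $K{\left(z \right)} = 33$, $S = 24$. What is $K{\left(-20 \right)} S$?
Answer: $792$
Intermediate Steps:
$K{\left(-20 \right)} S = 33 \cdot 24 = 792$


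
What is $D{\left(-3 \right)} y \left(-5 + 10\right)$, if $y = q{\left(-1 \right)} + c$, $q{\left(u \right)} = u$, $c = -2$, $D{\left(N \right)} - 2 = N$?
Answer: $15$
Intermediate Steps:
$D{\left(N \right)} = 2 + N$
$y = -3$ ($y = -1 - 2 = -3$)
$D{\left(-3 \right)} y \left(-5 + 10\right) = \left(2 - 3\right) \left(-3\right) \left(-5 + 10\right) = \left(-1\right) \left(-3\right) 5 = 3 \cdot 5 = 15$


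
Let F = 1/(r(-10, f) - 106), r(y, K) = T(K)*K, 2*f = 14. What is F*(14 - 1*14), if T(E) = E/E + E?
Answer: 0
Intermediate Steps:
f = 7 (f = (1/2)*14 = 7)
T(E) = 1 + E
r(y, K) = K*(1 + K) (r(y, K) = (1 + K)*K = K*(1 + K))
F = -1/50 (F = 1/(7*(1 + 7) - 106) = 1/(7*8 - 106) = 1/(56 - 106) = 1/(-50) = -1/50 ≈ -0.020000)
F*(14 - 1*14) = -(14 - 1*14)/50 = -(14 - 14)/50 = -1/50*0 = 0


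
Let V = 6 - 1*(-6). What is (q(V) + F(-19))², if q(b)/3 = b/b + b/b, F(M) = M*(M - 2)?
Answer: 164025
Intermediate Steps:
V = 12 (V = 6 + 6 = 12)
F(M) = M*(-2 + M)
q(b) = 6 (q(b) = 3*(b/b + b/b) = 3*(1 + 1) = 3*2 = 6)
(q(V) + F(-19))² = (6 - 19*(-2 - 19))² = (6 - 19*(-21))² = (6 + 399)² = 405² = 164025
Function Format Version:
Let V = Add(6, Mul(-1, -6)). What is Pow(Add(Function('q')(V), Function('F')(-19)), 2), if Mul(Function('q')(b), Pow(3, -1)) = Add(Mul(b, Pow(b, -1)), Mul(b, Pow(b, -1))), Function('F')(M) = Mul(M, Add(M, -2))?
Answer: 164025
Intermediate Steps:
V = 12 (V = Add(6, 6) = 12)
Function('F')(M) = Mul(M, Add(-2, M))
Function('q')(b) = 6 (Function('q')(b) = Mul(3, Add(Mul(b, Pow(b, -1)), Mul(b, Pow(b, -1)))) = Mul(3, Add(1, 1)) = Mul(3, 2) = 6)
Pow(Add(Function('q')(V), Function('F')(-19)), 2) = Pow(Add(6, Mul(-19, Add(-2, -19))), 2) = Pow(Add(6, Mul(-19, -21)), 2) = Pow(Add(6, 399), 2) = Pow(405, 2) = 164025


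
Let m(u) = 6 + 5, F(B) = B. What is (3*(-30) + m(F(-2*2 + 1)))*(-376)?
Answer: 29704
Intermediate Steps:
m(u) = 11
(3*(-30) + m(F(-2*2 + 1)))*(-376) = (3*(-30) + 11)*(-376) = (-90 + 11)*(-376) = -79*(-376) = 29704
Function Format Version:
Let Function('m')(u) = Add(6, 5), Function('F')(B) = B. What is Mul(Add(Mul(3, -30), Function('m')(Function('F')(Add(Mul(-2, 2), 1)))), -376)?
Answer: 29704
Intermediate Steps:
Function('m')(u) = 11
Mul(Add(Mul(3, -30), Function('m')(Function('F')(Add(Mul(-2, 2), 1)))), -376) = Mul(Add(Mul(3, -30), 11), -376) = Mul(Add(-90, 11), -376) = Mul(-79, -376) = 29704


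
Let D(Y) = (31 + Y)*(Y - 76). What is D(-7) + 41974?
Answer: 39982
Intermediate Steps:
D(Y) = (-76 + Y)*(31 + Y) (D(Y) = (31 + Y)*(-76 + Y) = (-76 + Y)*(31 + Y))
D(-7) + 41974 = (-2356 + (-7)² - 45*(-7)) + 41974 = (-2356 + 49 + 315) + 41974 = -1992 + 41974 = 39982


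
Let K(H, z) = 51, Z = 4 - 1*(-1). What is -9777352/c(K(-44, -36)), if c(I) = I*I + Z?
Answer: -4888676/1303 ≈ -3751.9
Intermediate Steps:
Z = 5 (Z = 4 + 1 = 5)
c(I) = 5 + I**2 (c(I) = I*I + 5 = I**2 + 5 = 5 + I**2)
-9777352/c(K(-44, -36)) = -9777352/(5 + 51**2) = -9777352/(5 + 2601) = -9777352/2606 = -9777352*1/2606 = -4888676/1303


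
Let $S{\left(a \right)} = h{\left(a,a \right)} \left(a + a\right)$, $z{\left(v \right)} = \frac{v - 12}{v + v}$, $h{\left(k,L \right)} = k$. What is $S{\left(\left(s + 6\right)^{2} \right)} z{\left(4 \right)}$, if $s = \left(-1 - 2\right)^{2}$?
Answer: $-101250$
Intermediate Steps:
$z{\left(v \right)} = \frac{-12 + v}{2 v}$
$s = 9$ ($s = \left(-3\right)^{2} = 9$)
$S{\left(a \right)} = 2 a^{2}$ ($S{\left(a \right)} = a \left(a + a\right) = a 2 a = 2 a^{2}$)
$S{\left(\left(s + 6\right)^{2} \right)} z{\left(4 \right)} = 2 \left(\left(9 + 6\right)^{2}\right)^{2} \frac{-12 + 4}{2 \cdot 4} = 2 \left(15^{2}\right)^{2} \cdot \frac{1}{2} \cdot \frac{1}{4} \left(-8\right) = 2 \cdot 225^{2} \left(-1\right) = 2 \cdot 50625 \left(-1\right) = 101250 \left(-1\right) = -101250$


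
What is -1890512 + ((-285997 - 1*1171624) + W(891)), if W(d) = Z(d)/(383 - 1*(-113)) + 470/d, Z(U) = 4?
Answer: -369915067201/110484 ≈ -3.3481e+6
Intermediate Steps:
W(d) = 1/124 + 470/d (W(d) = 4/(383 - 1*(-113)) + 470/d = 4/(383 + 113) + 470/d = 4/496 + 470/d = 4*(1/496) + 470/d = 1/124 + 470/d)
-1890512 + ((-285997 - 1*1171624) + W(891)) = -1890512 + ((-285997 - 1*1171624) + (1/124)*(58280 + 891)/891) = -1890512 + ((-285997 - 1171624) + (1/124)*(1/891)*59171) = -1890512 + (-1457621 + 59171/110484) = -1890512 - 161043739393/110484 = -369915067201/110484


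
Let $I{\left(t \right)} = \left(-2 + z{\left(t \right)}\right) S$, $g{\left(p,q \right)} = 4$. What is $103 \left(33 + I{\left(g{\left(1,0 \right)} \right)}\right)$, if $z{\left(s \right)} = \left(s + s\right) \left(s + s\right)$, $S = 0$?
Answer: $3399$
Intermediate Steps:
$z{\left(s \right)} = 4 s^{2}$ ($z{\left(s \right)} = 2 s 2 s = 4 s^{2}$)
$I{\left(t \right)} = 0$ ($I{\left(t \right)} = \left(-2 + 4 t^{2}\right) 0 = 0$)
$103 \left(33 + I{\left(g{\left(1,0 \right)} \right)}\right) = 103 \left(33 + 0\right) = 103 \cdot 33 = 3399$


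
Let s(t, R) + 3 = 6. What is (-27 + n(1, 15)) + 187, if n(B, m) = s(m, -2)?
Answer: 163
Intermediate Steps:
s(t, R) = 3 (s(t, R) = -3 + 6 = 3)
n(B, m) = 3
(-27 + n(1, 15)) + 187 = (-27 + 3) + 187 = -24 + 187 = 163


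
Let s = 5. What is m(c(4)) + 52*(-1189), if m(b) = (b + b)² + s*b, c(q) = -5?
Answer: -61753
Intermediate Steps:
m(b) = 4*b² + 5*b (m(b) = (b + b)² + 5*b = (2*b)² + 5*b = 4*b² + 5*b)
m(c(4)) + 52*(-1189) = -5*(5 + 4*(-5)) + 52*(-1189) = -5*(5 - 20) - 61828 = -5*(-15) - 61828 = 75 - 61828 = -61753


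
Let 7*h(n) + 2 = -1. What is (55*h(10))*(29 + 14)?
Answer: -7095/7 ≈ -1013.6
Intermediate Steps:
h(n) = -3/7 (h(n) = -2/7 + (1/7)*(-1) = -2/7 - 1/7 = -3/7)
(55*h(10))*(29 + 14) = (55*(-3/7))*(29 + 14) = -165/7*43 = -7095/7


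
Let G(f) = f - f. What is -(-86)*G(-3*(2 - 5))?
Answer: 0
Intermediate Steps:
G(f) = 0
-(-86)*G(-3*(2 - 5)) = -(-86)*0 = -86*0 = 0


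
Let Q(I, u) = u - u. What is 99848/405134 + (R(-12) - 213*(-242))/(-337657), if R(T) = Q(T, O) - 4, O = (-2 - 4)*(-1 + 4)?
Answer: 6416479754/68398165519 ≈ 0.093811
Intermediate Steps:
O = -18 (O = -6*3 = -18)
Q(I, u) = 0
R(T) = -4 (R(T) = 0 - 4 = -4)
99848/405134 + (R(-12) - 213*(-242))/(-337657) = 99848/405134 + (-4 - 213*(-242))/(-337657) = 99848*(1/405134) + (-4 + 51546)*(-1/337657) = 49924/202567 + 51542*(-1/337657) = 49924/202567 - 51542/337657 = 6416479754/68398165519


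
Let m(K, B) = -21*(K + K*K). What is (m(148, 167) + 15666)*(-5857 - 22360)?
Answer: 12625019442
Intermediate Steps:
m(K, B) = -21*K - 21*K² (m(K, B) = -21*(K + K²) = -21*K - 21*K²)
(m(148, 167) + 15666)*(-5857 - 22360) = (-21*148*(1 + 148) + 15666)*(-5857 - 22360) = (-21*148*149 + 15666)*(-28217) = (-463092 + 15666)*(-28217) = -447426*(-28217) = 12625019442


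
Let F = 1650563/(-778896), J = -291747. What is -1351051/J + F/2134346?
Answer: 748677348282825085/161670001472493984 ≈ 4.6309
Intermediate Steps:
F = -1650563/778896 (F = 1650563*(-1/778896) = -1650563/778896 ≈ -2.1191)
-1351051/J + F/2134346 = -1351051/(-291747) - 1650563/778896/2134346 = -1351051*(-1/291747) - 1650563/778896*1/2134346 = 1351051/291747 - 1650563/1662433562016 = 748677348282825085/161670001472493984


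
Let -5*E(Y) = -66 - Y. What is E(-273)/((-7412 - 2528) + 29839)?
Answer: -23/11055 ≈ -0.0020805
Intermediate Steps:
E(Y) = 66/5 + Y/5 (E(Y) = -(-66 - Y)/5 = 66/5 + Y/5)
E(-273)/((-7412 - 2528) + 29839) = (66/5 + (⅕)*(-273))/((-7412 - 2528) + 29839) = (66/5 - 273/5)/(-9940 + 29839) = -207/5/19899 = -207/5*1/19899 = -23/11055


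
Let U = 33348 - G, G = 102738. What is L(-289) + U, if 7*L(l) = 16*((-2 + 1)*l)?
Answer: -481106/7 ≈ -68729.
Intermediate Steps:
U = -69390 (U = 33348 - 1*102738 = 33348 - 102738 = -69390)
L(l) = -16*l/7 (L(l) = (16*((-2 + 1)*l))/7 = (16*(-l))/7 = (-16*l)/7 = -16*l/7)
L(-289) + U = -16/7*(-289) - 69390 = 4624/7 - 69390 = -481106/7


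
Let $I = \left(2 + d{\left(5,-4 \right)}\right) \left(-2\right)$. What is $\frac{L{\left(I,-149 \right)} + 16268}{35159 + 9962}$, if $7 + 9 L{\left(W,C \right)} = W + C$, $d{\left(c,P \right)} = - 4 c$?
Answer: $\frac{48764}{135363} \approx 0.36025$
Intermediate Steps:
$I = 36$ ($I = \left(2 - 20\right) \left(-2\right) = \left(-18\right) \left(-2\right) = 36$)
$L{\left(W,C \right)} = - \frac{7}{9} + \frac{C}{9} + \frac{W}{9}$ ($L{\left(W,C \right)} = - \frac{7}{9} + \frac{W + C}{9} = - \frac{7}{9} + \frac{C + W}{9} = - \frac{7}{9} + \left(\frac{C}{9} + \frac{W}{9}\right) = - \frac{7}{9} + \frac{C}{9} + \frac{W}{9}$)
$\frac{L{\left(I,-149 \right)} + 16268}{35159 + 9962} = \frac{\left(- \frac{7}{9} + \frac{1}{9} \left(-149\right) + \frac{1}{9} \cdot 36\right) + 16268}{35159 + 9962} = \frac{\left(- \frac{7}{9} - \frac{149}{9} + 4\right) + 16268}{45121} = \left(- \frac{40}{3} + 16268\right) \frac{1}{45121} = \frac{48764}{3} \cdot \frac{1}{45121} = \frac{48764}{135363}$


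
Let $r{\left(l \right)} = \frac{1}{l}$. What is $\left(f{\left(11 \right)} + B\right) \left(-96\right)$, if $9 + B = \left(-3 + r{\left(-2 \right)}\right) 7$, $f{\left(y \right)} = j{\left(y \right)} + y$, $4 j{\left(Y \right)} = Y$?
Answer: $1896$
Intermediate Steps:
$j{\left(Y \right)} = \frac{Y}{4}$
$f{\left(y \right)} = \frac{5 y}{4}$ ($f{\left(y \right)} = \frac{y}{4} + y = \frac{5 y}{4}$)
$B = - \frac{67}{2}$ ($B = -9 + \left(-3 + \frac{1}{-2}\right) 7 = -9 + \left(-3 - \frac{1}{2}\right) 7 = -9 - \frac{49}{2} = - \frac{67}{2} \approx -33.5$)
$\left(f{\left(11 \right)} + B\right) \left(-96\right) = \left(\frac{5}{4} \cdot 11 - \frac{67}{2}\right) \left(-96\right) = \left(\frac{55}{4} - \frac{67}{2}\right) \left(-96\right) = \left(- \frac{79}{4}\right) \left(-96\right) = 1896$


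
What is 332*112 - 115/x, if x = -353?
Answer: 13126067/353 ≈ 37184.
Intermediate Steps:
332*112 - 115/x = 332*112 - 115/(-353) = 37184 - 115*(-1/353) = 37184 + 115/353 = 13126067/353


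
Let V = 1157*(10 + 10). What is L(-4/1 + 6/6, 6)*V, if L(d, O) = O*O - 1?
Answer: 809900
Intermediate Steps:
L(d, O) = -1 + O² (L(d, O) = O² - 1 = -1 + O²)
V = 23140 (V = 1157*20 = 23140)
L(-4/1 + 6/6, 6)*V = (-1 + 6²)*23140 = (-1 + 36)*23140 = 35*23140 = 809900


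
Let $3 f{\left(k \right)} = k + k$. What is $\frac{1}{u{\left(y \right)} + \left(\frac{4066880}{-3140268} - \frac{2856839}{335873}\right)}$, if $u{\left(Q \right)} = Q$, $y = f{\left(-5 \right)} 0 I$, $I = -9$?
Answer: $- \frac{263682808491}{2584298819773} \approx -0.10203$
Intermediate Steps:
$f{\left(k \right)} = \frac{2 k}{3}$ ($f{\left(k \right)} = \frac{k + k}{3} = \frac{2 k}{3}$)
$y = 0$ ($y = \frac{2}{3} \left(-5\right) 0 \left(-9\right) = \left(- \frac{10}{3}\right) 0 \left(-9\right) = 0 \left(-9\right) = 0$)
$\frac{1}{u{\left(y \right)} + \left(\frac{4066880}{-3140268} - \frac{2856839}{335873}\right)} = \frac{1}{0 + \left(\frac{4066880}{-3140268} - \frac{2856839}{335873}\right)} = \frac{1}{0 + \left(4066880 \left(- \frac{1}{3140268}\right) - \frac{2856839}{335873}\right)} = \frac{1}{0 - \frac{2584298819773}{263682808491}} = \frac{1}{- \frac{2584298819773}{263682808491}} = - \frac{263682808491}{2584298819773}$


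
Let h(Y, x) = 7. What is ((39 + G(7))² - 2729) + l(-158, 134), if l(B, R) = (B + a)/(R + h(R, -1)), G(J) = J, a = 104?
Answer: -28829/47 ≈ -613.38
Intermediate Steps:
l(B, R) = (104 + B)/(7 + R) (l(B, R) = (B + 104)/(R + 7) = (104 + B)/(7 + R))
((39 + G(7))² - 2729) + l(-158, 134) = ((39 + 7)² - 2729) + (104 - 158)/(7 + 134) = (46² - 2729) - 54/141 = (2116 - 2729) + (1/141)*(-54) = -613 - 18/47 = -28829/47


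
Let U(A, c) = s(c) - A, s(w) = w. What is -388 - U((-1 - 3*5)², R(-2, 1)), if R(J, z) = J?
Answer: -130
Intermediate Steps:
U(A, c) = c - A
-388 - U((-1 - 3*5)², R(-2, 1)) = -388 - (-2 - (-1 - 3*5)²) = -388 - (-2 - (-1 - 15)²) = -388 - (-2 - 1*(-16)²) = -388 - (-2 - 1*256) = -388 - (-2 - 256) = -388 - 1*(-258) = -388 + 258 = -130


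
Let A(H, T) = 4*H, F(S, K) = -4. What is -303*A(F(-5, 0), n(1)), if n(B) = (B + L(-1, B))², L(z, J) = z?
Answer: 4848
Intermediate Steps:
n(B) = (-1 + B)² (n(B) = (B - 1)² = (-1 + B)²)
-303*A(F(-5, 0), n(1)) = -1212*(-4) = -303*(-16) = 4848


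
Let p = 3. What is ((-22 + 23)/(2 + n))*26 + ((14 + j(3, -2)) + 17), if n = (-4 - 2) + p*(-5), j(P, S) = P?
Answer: 620/19 ≈ 32.632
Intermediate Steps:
n = -21 (n = (-4 - 2) + 3*(-5) = -6 - 15 = -21)
((-22 + 23)/(2 + n))*26 + ((14 + j(3, -2)) + 17) = ((-22 + 23)/(2 - 21))*26 + ((14 + 3) + 17) = (1/(-19))*26 + (17 + 17) = (1*(-1/19))*26 + 34 = -1/19*26 + 34 = -26/19 + 34 = 620/19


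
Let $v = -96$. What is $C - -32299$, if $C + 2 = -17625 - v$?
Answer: $14768$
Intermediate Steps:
$C = -17531$ ($C = -2 - 17529 = -17531$)
$C - -32299 = -17531 - -32299 = -17531 + 32299 = 14768$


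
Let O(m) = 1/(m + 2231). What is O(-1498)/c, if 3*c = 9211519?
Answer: 3/6752043427 ≈ 4.4431e-10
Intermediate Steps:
c = 9211519/3 (c = (⅓)*9211519 = 9211519/3 ≈ 3.0705e+6)
O(m) = 1/(2231 + m)
O(-1498)/c = 1/((2231 - 1498)*(9211519/3)) = (3/9211519)/733 = (1/733)*(3/9211519) = 3/6752043427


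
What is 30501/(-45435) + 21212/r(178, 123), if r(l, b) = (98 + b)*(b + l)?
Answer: -27312559/77496965 ≈ -0.35243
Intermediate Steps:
30501/(-45435) + 21212/r(178, 123) = 30501/(-45435) + 21212/(123² + 98*123 + 98*178 + 123*178) = 30501*(-1/45435) + 21212/(15129 + 12054 + 17444 + 21894) = -10167/15145 + 21212/66521 = -27312559/77496965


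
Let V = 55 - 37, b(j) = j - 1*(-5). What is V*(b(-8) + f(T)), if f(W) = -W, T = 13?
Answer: -288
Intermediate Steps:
b(j) = 5 + j (b(j) = j + 5 = 5 + j)
V = 18
V*(b(-8) + f(T)) = 18*((5 - 8) - 1*13) = 18*(-3 - 13) = 18*(-16) = -288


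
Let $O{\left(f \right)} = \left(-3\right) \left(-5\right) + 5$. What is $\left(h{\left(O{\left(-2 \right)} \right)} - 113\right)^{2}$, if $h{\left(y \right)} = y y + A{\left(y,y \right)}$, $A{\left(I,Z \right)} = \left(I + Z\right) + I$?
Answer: $120409$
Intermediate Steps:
$O{\left(f \right)} = 20$ ($O{\left(f \right)} = 15 + 5 = 20$)
$A{\left(I,Z \right)} = Z + 2 I$
$h{\left(y \right)} = y^{2} + 3 y$ ($h{\left(y \right)} = y y + \left(y + 2 y\right) = y^{2} + 3 y$)
$\left(h{\left(O{\left(-2 \right)} \right)} - 113\right)^{2} = \left(20 \left(3 + 20\right) - 113\right)^{2} = \left(20 \cdot 23 - 113\right)^{2} = \left(460 - 113\right)^{2} = 347^{2} = 120409$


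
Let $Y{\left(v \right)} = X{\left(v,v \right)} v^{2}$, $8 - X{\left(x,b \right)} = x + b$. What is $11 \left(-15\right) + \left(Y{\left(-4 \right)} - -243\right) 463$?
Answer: $230872$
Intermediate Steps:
$X{\left(x,b \right)} = 8 - b - x$ ($X{\left(x,b \right)} = 8 - \left(x + b\right) = 8 - \left(b + x\right) = 8 - b - x$)
$Y{\left(v \right)} = v^{2} \left(8 - 2 v\right)$ ($Y{\left(v \right)} = \left(8 - v - v\right) v^{2} = \left(8 - 2 v\right) v^{2} = v^{2} \left(8 - 2 v\right)$)
$11 \left(-15\right) + \left(Y{\left(-4 \right)} - -243\right) 463 = 11 \left(-15\right) + \left(2 \left(-4\right)^{2} \left(4 - -4\right) - -243\right) 463 = -165 + \left(2 \cdot 16 \left(4 + 4\right) + 243\right) 463 = -165 + \left(2 \cdot 16 \cdot 8 + 243\right) 463 = -165 + \left(256 + 243\right) 463 = -165 + 499 \cdot 463 = -165 + 231037 = 230872$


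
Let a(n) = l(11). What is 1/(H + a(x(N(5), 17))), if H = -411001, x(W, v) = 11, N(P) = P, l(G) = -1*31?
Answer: -1/411032 ≈ -2.4329e-6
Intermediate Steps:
l(G) = -31
a(n) = -31
1/(H + a(x(N(5), 17))) = 1/(-411001 - 31) = 1/(-411032) = -1/411032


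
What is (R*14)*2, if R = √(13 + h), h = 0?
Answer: 28*√13 ≈ 100.96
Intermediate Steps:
R = √13 (R = √(13 + 0) = √13 ≈ 3.6056)
(R*14)*2 = (√13*14)*2 = (14*√13)*2 = 28*√13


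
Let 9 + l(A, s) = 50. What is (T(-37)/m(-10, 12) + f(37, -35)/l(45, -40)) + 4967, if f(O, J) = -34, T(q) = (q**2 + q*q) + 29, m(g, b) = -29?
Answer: 5791330/1189 ≈ 4870.8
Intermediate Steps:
T(q) = 29 + 2*q**2 (T(q) = (q**2 + q**2) + 29 = 2*q**2 + 29 = 29 + 2*q**2)
l(A, s) = 41 (l(A, s) = -9 + 50 = 41)
(T(-37)/m(-10, 12) + f(37, -35)/l(45, -40)) + 4967 = ((29 + 2*(-37)**2)/(-29) - 34/41) + 4967 = ((29 + 2*1369)*(-1/29) - 34*1/41) + 4967 = ((29 + 2738)*(-1/29) - 34/41) + 4967 = (2767*(-1/29) - 34/41) + 4967 = (-2767/29 - 34/41) + 4967 = -114433/1189 + 4967 = 5791330/1189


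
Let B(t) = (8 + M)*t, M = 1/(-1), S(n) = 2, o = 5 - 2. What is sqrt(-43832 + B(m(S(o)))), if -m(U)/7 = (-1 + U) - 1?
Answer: 2*I*sqrt(10958) ≈ 209.36*I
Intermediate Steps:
o = 3
m(U) = 14 - 7*U (m(U) = -7*((-1 + U) - 1) = -7*(-2 + U) = 14 - 7*U)
M = -1
B(t) = 7*t (B(t) = (8 - 1)*t = 7*t)
sqrt(-43832 + B(m(S(o)))) = sqrt(-43832 + 7*(14 - 7*2)) = sqrt(-43832 + 7*(14 - 14)) = sqrt(-43832 + 7*0) = sqrt(-43832 + 0) = sqrt(-43832) = 2*I*sqrt(10958)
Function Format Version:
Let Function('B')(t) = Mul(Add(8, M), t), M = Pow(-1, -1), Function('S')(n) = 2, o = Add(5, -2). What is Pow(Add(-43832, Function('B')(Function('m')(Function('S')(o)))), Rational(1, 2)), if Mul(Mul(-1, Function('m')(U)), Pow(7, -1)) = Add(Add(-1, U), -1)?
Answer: Mul(2, I, Pow(10958, Rational(1, 2))) ≈ Mul(209.36, I)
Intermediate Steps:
o = 3
Function('m')(U) = Add(14, Mul(-7, U)) (Function('m')(U) = Mul(-7, Add(Add(-1, U), -1)) = Mul(-7, Add(-2, U)) = Add(14, Mul(-7, U)))
M = -1
Function('B')(t) = Mul(7, t) (Function('B')(t) = Mul(Add(8, -1), t) = Mul(7, t))
Pow(Add(-43832, Function('B')(Function('m')(Function('S')(o)))), Rational(1, 2)) = Pow(Add(-43832, Mul(7, Add(14, Mul(-7, 2)))), Rational(1, 2)) = Pow(Add(-43832, Mul(7, Add(14, -14))), Rational(1, 2)) = Pow(Add(-43832, Mul(7, 0)), Rational(1, 2)) = Pow(Add(-43832, 0), Rational(1, 2)) = Pow(-43832, Rational(1, 2)) = Mul(2, I, Pow(10958, Rational(1, 2)))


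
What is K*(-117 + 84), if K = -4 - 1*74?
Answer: 2574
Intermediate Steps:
K = -78 (K = -4 - 74 = -78)
K*(-117 + 84) = -78*(-117 + 84) = -78*(-33) = 2574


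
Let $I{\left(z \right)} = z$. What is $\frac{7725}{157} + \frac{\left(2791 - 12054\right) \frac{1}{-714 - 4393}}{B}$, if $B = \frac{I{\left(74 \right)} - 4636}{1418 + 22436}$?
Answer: $\frac{72643713818}{1828903519} \approx 39.72$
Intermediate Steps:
$B = - \frac{2281}{11927}$ ($B = \frac{74 - 4636}{1418 + 22436} = - \frac{4562}{23854} = \left(-4562\right) \frac{1}{23854} = - \frac{2281}{11927} \approx -0.19125$)
$\frac{7725}{157} + \frac{\left(2791 - 12054\right) \frac{1}{-714 - 4393}}{B} = \frac{7725}{157} + \frac{\left(2791 - 12054\right) \frac{1}{-714 - 4393}}{- \frac{2281}{11927}} = 7725 \cdot \frac{1}{157} + - \frac{9263}{-5107} \left(- \frac{11927}{2281}\right) = \frac{7725}{157} + \left(-9263\right) \left(- \frac{1}{5107}\right) \left(- \frac{11927}{2281}\right) = \frac{7725}{157} + \frac{9263}{5107} \left(- \frac{11927}{2281}\right) = \frac{7725}{157} - \frac{110479801}{11649067} = \frac{72643713818}{1828903519}$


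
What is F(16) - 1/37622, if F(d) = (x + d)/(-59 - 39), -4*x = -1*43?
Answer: -2012973/7373912 ≈ -0.27299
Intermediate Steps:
x = 43/4 (x = -(-1)*43/4 = -¼*(-43) = 43/4 ≈ 10.750)
F(d) = -43/392 - d/98 (F(d) = (43/4 + d)/(-59 - 39) = (43/4 + d)/(-98) = (43/4 + d)*(-1/98) = -43/392 - d/98)
F(16) - 1/37622 = (-43/392 - 1/98*16) - 1/37622 = (-43/392 - 8/49) - 1*1/37622 = -107/392 - 1/37622 = -2012973/7373912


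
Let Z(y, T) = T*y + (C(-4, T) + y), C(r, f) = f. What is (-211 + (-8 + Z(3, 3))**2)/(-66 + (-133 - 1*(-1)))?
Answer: 9/11 ≈ 0.81818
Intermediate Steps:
Z(y, T) = T + y + T*y (Z(y, T) = T*y + (T + y) = T + y + T*y)
(-211 + (-8 + Z(3, 3))**2)/(-66 + (-133 - 1*(-1))) = (-211 + (-8 + (3 + 3 + 3*3))**2)/(-66 + (-133 - 1*(-1))) = (-211 + (-8 + (3 + 3 + 9))**2)/(-66 + (-133 + 1)) = (-211 + (-8 + 15)**2)/(-66 - 132) = (-211 + 7**2)/(-198) = (-211 + 49)*(-1/198) = -162*(-1/198) = 9/11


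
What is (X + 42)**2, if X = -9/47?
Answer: 3861225/2209 ≈ 1748.0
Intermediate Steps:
X = -9/47 (X = -9*1/47 = -9/47 ≈ -0.19149)
(X + 42)**2 = (-9/47 + 42)**2 = (1965/47)**2 = 3861225/2209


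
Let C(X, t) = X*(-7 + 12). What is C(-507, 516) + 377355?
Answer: 374820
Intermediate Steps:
C(X, t) = 5*X (C(X, t) = X*5 = 5*X)
C(-507, 516) + 377355 = 5*(-507) + 377355 = -2535 + 377355 = 374820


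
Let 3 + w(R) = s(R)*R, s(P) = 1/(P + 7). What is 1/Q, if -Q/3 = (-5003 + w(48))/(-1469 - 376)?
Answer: -33825/275282 ≈ -0.12287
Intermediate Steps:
s(P) = 1/(7 + P)
w(R) = -3 + R/(7 + R)
Q = -275282/33825 (Q = -3*(-5003 + (-21 - 2*48)/(7 + 48))/(-1469 - 376) = -3*(-5003 + (-21 - 96)/55)/(-1845) = -3*(-5003 + (1/55)*(-117))*(-1)/1845 = -3*(-5003 - 117/55)*(-1)/1845 = -(-825846)*(-1)/(55*1845) = -3*275282/101475 = -275282/33825 ≈ -8.1384)
1/Q = 1/(-275282/33825) = -33825/275282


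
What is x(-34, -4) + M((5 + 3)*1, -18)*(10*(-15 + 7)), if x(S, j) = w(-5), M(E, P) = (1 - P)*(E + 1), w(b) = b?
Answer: -13685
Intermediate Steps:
M(E, P) = (1 + E)*(1 - P) (M(E, P) = (1 - P)*(1 + E) = (1 + E)*(1 - P))
x(S, j) = -5
x(-34, -4) + M((5 + 3)*1, -18)*(10*(-15 + 7)) = -5 + (1 + (5 + 3)*1 - 1*(-18) - 1*(5 + 3)*1*(-18))*(10*(-15 + 7)) = -5 + (1 + 8*1 + 18 - 1*8*1*(-18))*(10*(-8)) = -5 + (1 + 8 + 18 - 1*8*(-18))*(-80) = -5 + (1 + 8 + 18 + 144)*(-80) = -5 + 171*(-80) = -5 - 13680 = -13685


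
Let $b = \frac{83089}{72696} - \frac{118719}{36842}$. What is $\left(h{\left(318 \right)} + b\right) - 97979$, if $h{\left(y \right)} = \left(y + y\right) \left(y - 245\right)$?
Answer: $- \frac{5310494671043}{103010232} \approx -51553.0$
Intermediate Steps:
$b = - \frac{214201211}{103010232}$ ($b = 83089 \cdot \frac{1}{72696} - \frac{118719}{36842} = \frac{83089}{72696} - \frac{118719}{36842} = - \frac{214201211}{103010232} \approx -2.0794$)
$h{\left(y \right)} = 2 y \left(-245 + y\right)$
$\left(h{\left(318 \right)} + b\right) - 97979 = \left(2 \cdot 318 \left(-245 + 318\right) - \frac{214201211}{103010232}\right) - 97979 = \left(2 \cdot 318 \cdot 73 - \frac{214201211}{103010232}\right) - 97979 = \left(46428 - \frac{214201211}{103010232}\right) - 97979 = \frac{4782344850085}{103010232} - 97979 = - \frac{5310494671043}{103010232}$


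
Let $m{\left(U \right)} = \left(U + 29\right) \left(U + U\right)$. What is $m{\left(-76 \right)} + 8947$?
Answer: $16091$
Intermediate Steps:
$m{\left(U \right)} = 2 U \left(29 + U\right)$ ($m{\left(U \right)} = \left(29 + U\right) 2 U = 2 U \left(29 + U\right)$)
$m{\left(-76 \right)} + 8947 = 2 \left(-76\right) \left(29 - 76\right) + 8947 = 2 \left(-76\right) \left(-47\right) + 8947 = 7144 + 8947 = 16091$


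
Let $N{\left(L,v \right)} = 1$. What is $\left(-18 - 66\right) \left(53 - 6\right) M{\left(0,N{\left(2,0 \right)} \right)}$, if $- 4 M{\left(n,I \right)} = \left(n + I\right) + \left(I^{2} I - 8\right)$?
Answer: $-5922$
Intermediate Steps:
$M{\left(n,I \right)} = 2 - \frac{I}{4} - \frac{n}{4} - \frac{I^{3}}{4}$ ($M{\left(n,I \right)} = - \frac{\left(n + I\right) + \left(I^{2} I - 8\right)}{4} = - \frac{\left(I + n\right) + \left(I^{3} - 8\right)}{4} = - \frac{\left(I + n\right) + \left(-8 + I^{3}\right)}{4} = - \frac{-8 + I + n + I^{3}}{4} = 2 - \frac{I}{4} - \frac{n}{4} - \frac{I^{3}}{4}$)
$\left(-18 - 66\right) \left(53 - 6\right) M{\left(0,N{\left(2,0 \right)} \right)} = \left(-18 - 66\right) \left(53 - 6\right) \left(2 - \frac{1}{4} - 0 - \frac{1^{3}}{4}\right) = \left(-84\right) 47 \left(2 - \frac{1}{4} + 0 - \frac{1}{4}\right) = - 3948 \left(2 - \frac{1}{4} + 0 - \frac{1}{4}\right) = \left(-3948\right) \frac{3}{2} = -5922$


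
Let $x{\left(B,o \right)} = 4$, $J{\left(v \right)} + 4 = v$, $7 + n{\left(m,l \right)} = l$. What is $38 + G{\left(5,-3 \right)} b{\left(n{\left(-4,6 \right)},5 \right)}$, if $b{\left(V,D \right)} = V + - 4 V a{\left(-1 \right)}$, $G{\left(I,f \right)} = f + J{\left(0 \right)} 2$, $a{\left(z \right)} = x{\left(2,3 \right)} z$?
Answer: $225$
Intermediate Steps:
$n{\left(m,l \right)} = -7 + l$
$J{\left(v \right)} = -4 + v$
$a{\left(z \right)} = 4 z$
$G{\left(I,f \right)} = -8 + f$ ($G{\left(I,f \right)} = f + \left(-4 + 0\right) 2 = f - 8 = -8 + f$)
$b{\left(V,D \right)} = 17 V$ ($b{\left(V,D \right)} = V + - 4 V 4 \left(-1\right) = V + - 4 V \left(-4\right) = V + 16 V = 17 V$)
$38 + G{\left(5,-3 \right)} b{\left(n{\left(-4,6 \right)},5 \right)} = 38 + \left(-8 - 3\right) 17 \left(-7 + 6\right) = 38 - 11 \cdot 17 \left(-1\right) = 38 - -187 = 38 + 187 = 225$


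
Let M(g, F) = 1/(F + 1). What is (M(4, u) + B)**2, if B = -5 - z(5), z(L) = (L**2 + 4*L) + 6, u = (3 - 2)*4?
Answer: 77841/25 ≈ 3113.6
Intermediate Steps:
u = 4 (u = 1*4 = 4)
M(g, F) = 1/(1 + F)
z(L) = 6 + L**2 + 4*L
B = -56 (B = -5 - (6 + 5**2 + 4*5) = -5 - (6 + 25 + 20) = -5 - 1*51 = -5 - 51 = -56)
(M(4, u) + B)**2 = (1/(1 + 4) - 56)**2 = (1/5 - 56)**2 = (-279/5)**2 = 77841/25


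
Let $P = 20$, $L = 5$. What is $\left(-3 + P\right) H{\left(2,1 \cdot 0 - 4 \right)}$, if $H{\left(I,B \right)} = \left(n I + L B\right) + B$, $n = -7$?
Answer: $-646$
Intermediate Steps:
$H{\left(I,B \right)} = - 7 I + 6 B$ ($H{\left(I,B \right)} = \left(- 7 I + 5 B\right) + B = - 7 I + 6 B$)
$\left(-3 + P\right) H{\left(2,1 \cdot 0 - 4 \right)} = \left(-3 + 20\right) \left(\left(-7\right) 2 + 6 \left(1 \cdot 0 - 4\right)\right) = 17 \left(-14 + 6 \left(0 - 4\right)\right) = 17 \left(-14 + 6 \left(-4\right)\right) = 17 \left(-14 - 24\right) = 17 \left(-38\right) = -646$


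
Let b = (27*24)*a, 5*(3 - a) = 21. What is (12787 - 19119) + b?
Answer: -35548/5 ≈ -7109.6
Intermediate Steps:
a = -6/5 (a = 3 - 1/5*21 = 3 - 21/5 = -6/5 ≈ -1.2000)
b = -3888/5 (b = (27*24)*(-6/5) = 648*(-6/5) = -3888/5 ≈ -777.60)
(12787 - 19119) + b = (12787 - 19119) - 3888/5 = -6332 - 3888/5 = -35548/5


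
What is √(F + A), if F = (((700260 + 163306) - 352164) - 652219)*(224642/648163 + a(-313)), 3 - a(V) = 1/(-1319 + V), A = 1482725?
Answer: √7858903151181638247610/88150168 ≈ 1005.7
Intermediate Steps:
a(V) = 3 - 1/(-1319 + V)
F = -166195507017745/352600672 (F = (((700260 + 163306) - 352164) - 652219)*(224642/648163 + (-3958 + 3*(-313))/(-1319 - 313)) = ((863566 - 352164) - 652219)*(224642*(1/648163) + (-3958 - 939)/(-1632)) = (511402 - 652219)*(224642/648163 - 1/1632*(-4897)) = -140817*(224642/648163 + 4897/1632) = -140817*3540669955/1057802016 = -166195507017745/352600672 ≈ -4.7134e+5)
√(F + A) = √(-166195507017745/352600672 + 1482725) = √(356614324373455/352600672) = √7858903151181638247610/88150168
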